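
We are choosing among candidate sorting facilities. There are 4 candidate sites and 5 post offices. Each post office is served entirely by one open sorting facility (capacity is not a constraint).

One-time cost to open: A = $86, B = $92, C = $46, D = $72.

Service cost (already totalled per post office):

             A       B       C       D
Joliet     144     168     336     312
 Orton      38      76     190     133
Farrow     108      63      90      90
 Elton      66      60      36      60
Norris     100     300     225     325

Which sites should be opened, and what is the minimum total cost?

Open A and C; minimum total cost 540.

For any fixed open set, each post office goes to its cheapest open site; total = fixed + service.
{A, C}: Joliet→A 144, Orton→A 38, Farrow→C 90, Elton→C 36, Norris→A 100. Service 408; fixed 132; total 540.
{A}: service 456 + fixed 86 = 542
{A, B}: service 405 + fixed 178 = 583
{A, B, C, D}: service 381 + fixed 296 = 677
No other subset beats 540.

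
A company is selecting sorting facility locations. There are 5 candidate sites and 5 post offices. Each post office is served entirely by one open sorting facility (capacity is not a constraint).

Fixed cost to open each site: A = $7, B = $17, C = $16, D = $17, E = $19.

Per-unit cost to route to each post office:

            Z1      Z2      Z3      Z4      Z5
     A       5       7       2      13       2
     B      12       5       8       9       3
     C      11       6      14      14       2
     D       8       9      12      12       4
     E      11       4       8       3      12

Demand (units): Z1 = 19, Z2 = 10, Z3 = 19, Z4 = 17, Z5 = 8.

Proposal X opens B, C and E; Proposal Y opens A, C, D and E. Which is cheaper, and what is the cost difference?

Proposal Y is cheaper by 221.

Proposal X: {B, C, E}: Z1→C 11·19=209, Z2→E 4·10=40, Z3→B 8·19=152, Z4→E 3·17=51, Z5→C 2·8=16. Service 468; fixed 52; total 520.
Proposal Y: {A, C, D, E}: Z1→A 5·19=95, Z2→E 4·10=40, Z3→A 2·19=38, Z4→E 3·17=51, Z5→A 2·8=16. Service 240; fixed 59; total 299.
Difference: |520 − 299| = 221.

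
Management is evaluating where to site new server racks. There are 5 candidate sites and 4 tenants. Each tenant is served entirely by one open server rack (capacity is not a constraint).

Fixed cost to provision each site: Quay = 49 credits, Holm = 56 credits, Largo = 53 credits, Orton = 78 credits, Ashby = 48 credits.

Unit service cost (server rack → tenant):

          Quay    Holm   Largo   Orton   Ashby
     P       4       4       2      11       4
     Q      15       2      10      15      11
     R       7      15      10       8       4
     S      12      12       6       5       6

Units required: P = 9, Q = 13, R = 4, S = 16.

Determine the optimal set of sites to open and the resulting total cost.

For any fixed open set, each tenant goes to its cheapest open site; total = fixed + service.
{Holm, Ashby}: P→Holm 4·9=36, Q→Holm 2·13=26, R→Ashby 4·4=16, S→Ashby 6·16=96. Service 174; fixed 104; total 278.
{Holm, Largo}: service 180 + fixed 109 = 289
{Holm, Orton}: P→Holm 4·9=36, Q→Holm 2·13=26, R→Orton 8·4=32, S→Orton 5·16=80. Service 174; fixed 134; total 308.
{Quay, Holm, Largo, Orton, Ashby}: P→Largo 2·9=18, Q→Holm 2·13=26, R→Ashby 4·4=16, S→Orton 5·16=80. Service 140; fixed 284; total 424.
No other subset beats 278.

Open Holm and Ashby; minimum total cost 278.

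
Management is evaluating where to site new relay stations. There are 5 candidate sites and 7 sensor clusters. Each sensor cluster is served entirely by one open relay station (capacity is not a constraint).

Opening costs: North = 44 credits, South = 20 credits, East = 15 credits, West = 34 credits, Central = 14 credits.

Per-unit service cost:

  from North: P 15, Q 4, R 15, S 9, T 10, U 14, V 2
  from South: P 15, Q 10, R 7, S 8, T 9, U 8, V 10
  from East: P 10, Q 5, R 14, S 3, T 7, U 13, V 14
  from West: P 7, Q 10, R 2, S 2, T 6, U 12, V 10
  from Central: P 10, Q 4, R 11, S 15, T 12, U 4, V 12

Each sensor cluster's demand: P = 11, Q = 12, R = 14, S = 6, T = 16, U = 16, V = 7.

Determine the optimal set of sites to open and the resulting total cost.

For any fixed open set, each sensor cluster goes to its cheapest open site; total = fixed + service.
{North, West, Central}: P→West 7·11=77, Q→North 4·12=48, R→West 2·14=28, S→West 2·6=12, T→West 6·16=96, U→Central 4·16=64, V→North 2·7=14. Service 339; fixed 92; total 431.
{West, Central}: P→West 7·11=77, Q→Central 4·12=48, R→West 2·14=28, S→West 2·6=12, T→West 6·16=96, U→Central 4·16=64, V→West 10·7=70. Service 395; fixed 48; total 443.
{North, East, West, Central}: P→West 7·11=77, Q→North 4·12=48, R→West 2·14=28, S→West 2·6=12, T→West 6·16=96, U→Central 4·16=64, V→North 2·7=14. Service 339; fixed 107; total 446.
{North, South, East, West, Central}: service 339 + fixed 127 = 466
No other subset beats 431.

Open North, West and Central; minimum total cost 431.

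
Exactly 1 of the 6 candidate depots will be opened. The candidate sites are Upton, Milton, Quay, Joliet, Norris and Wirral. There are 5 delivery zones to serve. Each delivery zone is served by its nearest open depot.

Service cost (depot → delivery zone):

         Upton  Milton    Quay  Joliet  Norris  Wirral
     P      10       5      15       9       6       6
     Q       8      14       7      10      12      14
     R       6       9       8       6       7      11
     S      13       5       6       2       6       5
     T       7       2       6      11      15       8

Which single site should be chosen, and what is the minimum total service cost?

Choose Milton only; total service cost 35.

With exactly 1 open, each delivery zone uses its cheapest among the chosen.
{Milton}: P→Milton 5, Q→Milton 14, R→Milton 9, S→Milton 5, T→Milton 2. Service cost 35.
{Joliet}: service cost 38
{Quay}: service cost 42
Among all 6 size-1 choices, {Milton} is lowest.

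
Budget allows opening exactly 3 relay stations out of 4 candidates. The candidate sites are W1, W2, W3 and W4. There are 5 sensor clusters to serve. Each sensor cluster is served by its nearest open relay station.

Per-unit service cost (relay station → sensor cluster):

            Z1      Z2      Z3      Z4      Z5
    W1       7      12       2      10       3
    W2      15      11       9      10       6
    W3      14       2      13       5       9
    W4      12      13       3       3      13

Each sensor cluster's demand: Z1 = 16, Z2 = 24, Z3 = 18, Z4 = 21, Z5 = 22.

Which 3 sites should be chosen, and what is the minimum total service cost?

Choose W1, W3 and W4; total service cost 325.

With exactly 3 open, each sensor cluster uses its cheapest among the chosen.
{W1, W3, W4}: Z1→W1 7·16=112, Z2→W3 2·24=48, Z3→W1 2·18=36, Z4→W4 3·21=63, Z5→W1 3·22=66. Service cost 325.
{W1, W2, W3}: service cost 367
{W2, W3, W4}: service cost 489
Among all 4 size-3 choices, {W1, W3, W4} is lowest.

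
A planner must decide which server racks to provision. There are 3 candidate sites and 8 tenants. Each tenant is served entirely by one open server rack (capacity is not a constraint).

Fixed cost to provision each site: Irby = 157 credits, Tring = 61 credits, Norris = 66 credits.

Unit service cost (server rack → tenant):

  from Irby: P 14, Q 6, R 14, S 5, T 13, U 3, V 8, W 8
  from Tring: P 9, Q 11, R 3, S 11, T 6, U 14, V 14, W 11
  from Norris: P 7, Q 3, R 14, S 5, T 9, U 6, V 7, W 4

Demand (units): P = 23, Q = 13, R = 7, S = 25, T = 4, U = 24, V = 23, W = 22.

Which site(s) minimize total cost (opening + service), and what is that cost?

For any fixed open set, each tenant goes to its cheapest open site; total = fixed + service.
{Tring, Norris}: P→Norris 7·23=161, Q→Norris 3·13=39, R→Tring 3·7=21, S→Norris 5·25=125, T→Tring 6·4=24, U→Norris 6·24=144, V→Norris 7·23=161, W→Norris 4·22=88. Service 763; fixed 127; total 890.
{Norris}: P→Norris 7·23=161, Q→Norris 3·13=39, R→Norris 14·7=98, S→Norris 5·25=125, T→Norris 9·4=36, U→Norris 6·24=144, V→Norris 7·23=161, W→Norris 4·22=88. Service 852; fixed 66; total 918.
{Irby, Tring, Norris}: P→Norris 7·23=161, Q→Norris 3·13=39, R→Tring 3·7=21, S→Irby 5·25=125, T→Tring 6·4=24, U→Irby 3·24=72, V→Norris 7·23=161, W→Norris 4·22=88. Service 691; fixed 284; total 975.
{Tring}: service 1570 + fixed 61 = 1631
No other subset beats 890.

Open Tring and Norris; minimum total cost 890.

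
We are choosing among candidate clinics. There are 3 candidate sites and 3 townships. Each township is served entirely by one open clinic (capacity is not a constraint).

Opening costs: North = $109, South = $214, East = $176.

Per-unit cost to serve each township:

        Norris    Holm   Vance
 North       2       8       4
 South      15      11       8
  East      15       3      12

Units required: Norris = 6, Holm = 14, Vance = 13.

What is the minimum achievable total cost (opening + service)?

Minimum total cost: 285

For any fixed open set, each township goes to its cheapest open site; total = fixed + service.
{North}: Norris→North 2·6=12, Holm→North 8·14=112, Vance→North 4·13=52. Service 176; fixed 109; total 285.
{North, East}: Norris→North 2·6=12, Holm→East 3·14=42, Vance→North 4·13=52. Service 106; fixed 285; total 391.
{East}: service 288 + fixed 176 = 464
{North, South, East}: service 106 + fixed 499 = 605
No other subset beats 285.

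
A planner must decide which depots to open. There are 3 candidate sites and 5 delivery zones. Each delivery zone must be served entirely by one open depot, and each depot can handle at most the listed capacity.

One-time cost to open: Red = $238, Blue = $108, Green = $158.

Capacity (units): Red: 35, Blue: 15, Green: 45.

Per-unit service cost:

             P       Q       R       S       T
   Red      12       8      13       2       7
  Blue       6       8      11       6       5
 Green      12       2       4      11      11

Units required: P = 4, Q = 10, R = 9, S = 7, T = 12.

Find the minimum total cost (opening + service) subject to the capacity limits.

Open {Green}: P→Green 12·4=48, Q→Green 2·10=20, R→Green 4·9=36, S→Green 11·7=77, T→Green 11·12=132.
Loads: Green carries 42/45. Service 313; fixed 158; total 471.
Next best feasible plan costs 507.

Minimum total cost: 471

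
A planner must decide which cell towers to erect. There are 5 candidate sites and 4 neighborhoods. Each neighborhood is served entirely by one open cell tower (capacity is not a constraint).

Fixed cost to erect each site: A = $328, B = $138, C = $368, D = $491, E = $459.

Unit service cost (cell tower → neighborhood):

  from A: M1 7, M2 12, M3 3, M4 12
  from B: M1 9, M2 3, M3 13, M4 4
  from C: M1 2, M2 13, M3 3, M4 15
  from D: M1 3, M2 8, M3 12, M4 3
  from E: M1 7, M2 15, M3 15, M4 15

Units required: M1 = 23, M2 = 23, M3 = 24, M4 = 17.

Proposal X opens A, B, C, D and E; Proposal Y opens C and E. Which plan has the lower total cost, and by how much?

Proposal X: {A, B, C, D, E}: M1→C 2·23=46, M2→B 3·23=69, M3→A 3·24=72, M4→D 3·17=51. Service 238; fixed 1784; total 2022.
Proposal Y: {C, E}: M1→C 2·23=46, M2→C 13·23=299, M3→C 3·24=72, M4→C 15·17=255. Service 672; fixed 827; total 1499.
Difference: |2022 − 1499| = 523.

Proposal Y is cheaper by 523.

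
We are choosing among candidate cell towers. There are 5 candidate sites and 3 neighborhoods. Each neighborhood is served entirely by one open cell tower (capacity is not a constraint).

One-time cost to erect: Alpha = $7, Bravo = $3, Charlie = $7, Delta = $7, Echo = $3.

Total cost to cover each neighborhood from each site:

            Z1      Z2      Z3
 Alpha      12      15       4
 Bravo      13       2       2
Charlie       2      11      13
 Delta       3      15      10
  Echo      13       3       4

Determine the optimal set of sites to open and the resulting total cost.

Open Bravo and Charlie; minimum total cost 16.

For any fixed open set, each neighborhood goes to its cheapest open site; total = fixed + service.
{Bravo, Charlie}: Z1→Charlie 2, Z2→Bravo 2, Z3→Bravo 2. Service 6; fixed 10; total 16.
{Bravo, Delta}: service 7 + fixed 10 = 17
{Bravo, Charlie, Echo}: Z1→Charlie 2, Z2→Bravo 2, Z3→Bravo 2. Service 6; fixed 13; total 19.
{Alpha, Bravo, Charlie, Delta, Echo}: service 6 + fixed 27 = 33
No other subset beats 16.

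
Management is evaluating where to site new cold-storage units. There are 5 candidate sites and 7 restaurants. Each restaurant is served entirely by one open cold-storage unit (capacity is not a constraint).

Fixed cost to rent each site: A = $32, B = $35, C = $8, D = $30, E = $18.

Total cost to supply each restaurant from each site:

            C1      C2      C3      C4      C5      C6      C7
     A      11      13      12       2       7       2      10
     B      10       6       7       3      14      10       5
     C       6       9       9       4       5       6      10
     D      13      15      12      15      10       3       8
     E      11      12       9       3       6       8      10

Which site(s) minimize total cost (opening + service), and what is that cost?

Open C only; minimum total cost 57.

For any fixed open set, each restaurant goes to its cheapest open site; total = fixed + service.
{C}: C1→C 6, C2→C 9, C3→C 9, C4→C 4, C5→C 5, C6→C 6, C7→C 10. Service 49; fixed 8; total 57.
{C, E}: C1→C 6, C2→C 9, C3→C 9, C4→E 3, C5→C 5, C6→C 6, C7→C 10. Service 48; fixed 26; total 74.
{E}: service 59 + fixed 18 = 77
{A, B, C, D, E}: service 33 + fixed 123 = 156
No other subset beats 57.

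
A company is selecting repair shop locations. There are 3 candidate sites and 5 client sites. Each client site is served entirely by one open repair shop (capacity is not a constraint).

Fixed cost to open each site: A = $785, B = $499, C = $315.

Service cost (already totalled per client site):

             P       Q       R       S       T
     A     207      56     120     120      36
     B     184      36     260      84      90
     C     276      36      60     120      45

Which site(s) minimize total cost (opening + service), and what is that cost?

For any fixed open set, each client site goes to its cheapest open site; total = fixed + service.
{C}: P→C 276, Q→C 36, R→C 60, S→C 120, T→C 45. Service 537; fixed 315; total 852.
{B}: service 654 + fixed 499 = 1153
{B, C}: P→B 184, Q→B 36, R→C 60, S→B 84, T→C 45. Service 409; fixed 814; total 1223.
{A, B, C}: P→B 184, Q→B 36, R→C 60, S→B 84, T→A 36. Service 400; fixed 1599; total 1999.
(All 7 nonempty subsets were checked; C only is lowest.)

Open C only; minimum total cost 852.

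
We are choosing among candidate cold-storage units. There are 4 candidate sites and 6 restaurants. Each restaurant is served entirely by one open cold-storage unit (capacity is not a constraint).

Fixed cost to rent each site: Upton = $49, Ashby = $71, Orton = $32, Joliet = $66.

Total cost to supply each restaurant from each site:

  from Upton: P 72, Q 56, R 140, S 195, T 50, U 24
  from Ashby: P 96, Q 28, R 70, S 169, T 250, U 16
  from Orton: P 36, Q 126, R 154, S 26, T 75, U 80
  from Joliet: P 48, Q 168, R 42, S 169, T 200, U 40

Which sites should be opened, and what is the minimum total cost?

For any fixed open set, each restaurant goes to its cheapest open site; total = fixed + service.
{Ashby, Orton}: P→Orton 36, Q→Ashby 28, R→Ashby 70, S→Orton 26, T→Orton 75, U→Ashby 16. Service 251; fixed 103; total 354.
{Upton, Ashby, Orton}: service 226 + fixed 152 = 378
{Upton, Orton, Joliet}: service 234 + fixed 147 = 381
{Upton, Ashby, Orton, Joliet}: service 198 + fixed 218 = 416
No other subset beats 354.

Open Ashby and Orton; minimum total cost 354.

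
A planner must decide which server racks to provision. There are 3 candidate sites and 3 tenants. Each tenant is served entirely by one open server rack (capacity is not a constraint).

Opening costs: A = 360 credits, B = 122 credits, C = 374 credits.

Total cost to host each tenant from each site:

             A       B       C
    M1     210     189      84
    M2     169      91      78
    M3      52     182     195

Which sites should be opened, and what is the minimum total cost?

For any fixed open set, each tenant goes to its cheapest open site; total = fixed + service.
{B}: M1→B 189, M2→B 91, M3→B 182. Service 462; fixed 122; total 584.
{C}: service 357 + fixed 374 = 731
{A}: M1→A 210, M2→A 169, M3→A 52. Service 431; fixed 360; total 791.
{A, B, C}: M1→C 84, M2→C 78, M3→A 52. Service 214; fixed 856; total 1070.
No other subset beats 584.

Open B only; minimum total cost 584.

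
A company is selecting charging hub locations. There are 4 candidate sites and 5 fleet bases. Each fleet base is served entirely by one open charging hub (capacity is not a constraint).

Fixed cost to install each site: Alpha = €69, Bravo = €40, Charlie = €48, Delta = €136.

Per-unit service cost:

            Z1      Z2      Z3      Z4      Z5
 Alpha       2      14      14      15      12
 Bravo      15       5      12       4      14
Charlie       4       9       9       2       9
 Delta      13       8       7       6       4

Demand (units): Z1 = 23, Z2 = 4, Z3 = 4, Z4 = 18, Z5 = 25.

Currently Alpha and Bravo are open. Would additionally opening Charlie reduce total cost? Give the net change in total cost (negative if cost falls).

Yes — net change −75 (cost falls by 75).

Current service cost with {Alpha, Bravo}: 486.
Adding Charlie: each fleet base re-picks its cheapest; new service cost 363, saving 123.
Extra fixed cost: 48. Net change = 48 − 123 = -75.
(Totals: 595 → 520.)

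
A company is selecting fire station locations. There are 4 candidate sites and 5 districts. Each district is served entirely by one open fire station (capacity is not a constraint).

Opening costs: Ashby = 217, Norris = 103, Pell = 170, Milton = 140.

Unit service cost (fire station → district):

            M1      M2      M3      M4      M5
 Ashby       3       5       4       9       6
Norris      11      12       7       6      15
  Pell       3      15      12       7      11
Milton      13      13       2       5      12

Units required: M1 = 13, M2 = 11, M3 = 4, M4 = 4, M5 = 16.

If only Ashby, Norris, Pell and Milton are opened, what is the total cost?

Total cost: 848

Each district is assigned to its cheapest site among the open ones.
{Ashby, Norris, Pell, Milton}: M1→Ashby 3·13=39, M2→Ashby 5·11=55, M3→Milton 2·4=8, M4→Milton 5·4=20, M5→Ashby 6·16=96. Service 218; fixed 630; total 848.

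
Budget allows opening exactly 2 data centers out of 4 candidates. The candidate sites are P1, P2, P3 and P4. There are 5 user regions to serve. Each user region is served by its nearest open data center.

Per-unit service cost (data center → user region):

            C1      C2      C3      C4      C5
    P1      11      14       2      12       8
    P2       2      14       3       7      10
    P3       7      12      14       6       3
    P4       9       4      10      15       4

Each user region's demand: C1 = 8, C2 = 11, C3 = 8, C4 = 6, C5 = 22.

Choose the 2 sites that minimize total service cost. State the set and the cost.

With exactly 2 open, each user region uses its cheapest among the chosen.
{P2, P4}: C1→P2 2·8=16, C2→P4 4·11=44, C3→P2 3·8=24, C4→P2 7·6=42, C5→P4 4·22=88. Service cost 214.
{P2, P3}: service cost 274
{P3, P4}: service cost 282
Among all 6 size-2 choices, {P2, P4} is lowest.

Choose P2 and P4; total service cost 214.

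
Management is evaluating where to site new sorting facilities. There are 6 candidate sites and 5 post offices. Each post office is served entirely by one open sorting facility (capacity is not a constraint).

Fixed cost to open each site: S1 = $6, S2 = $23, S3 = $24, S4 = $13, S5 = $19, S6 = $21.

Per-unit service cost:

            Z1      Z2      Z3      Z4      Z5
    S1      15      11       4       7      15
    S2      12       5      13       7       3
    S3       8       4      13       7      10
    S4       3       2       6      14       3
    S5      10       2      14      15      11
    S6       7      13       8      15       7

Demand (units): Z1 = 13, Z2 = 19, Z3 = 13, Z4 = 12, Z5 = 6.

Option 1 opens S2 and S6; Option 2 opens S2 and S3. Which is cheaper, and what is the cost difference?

Option 1 is cheaper by 62.

Option 1: {S2, S6}: Z1→S6 7·13=91, Z2→S2 5·19=95, Z3→S6 8·13=104, Z4→S2 7·12=84, Z5→S2 3·6=18. Service 392; fixed 44; total 436.
Option 2: {S2, S3}: Z1→S3 8·13=104, Z2→S3 4·19=76, Z3→S2 13·13=169, Z4→S2 7·12=84, Z5→S2 3·6=18. Service 451; fixed 47; total 498.
Difference: |436 − 498| = 62.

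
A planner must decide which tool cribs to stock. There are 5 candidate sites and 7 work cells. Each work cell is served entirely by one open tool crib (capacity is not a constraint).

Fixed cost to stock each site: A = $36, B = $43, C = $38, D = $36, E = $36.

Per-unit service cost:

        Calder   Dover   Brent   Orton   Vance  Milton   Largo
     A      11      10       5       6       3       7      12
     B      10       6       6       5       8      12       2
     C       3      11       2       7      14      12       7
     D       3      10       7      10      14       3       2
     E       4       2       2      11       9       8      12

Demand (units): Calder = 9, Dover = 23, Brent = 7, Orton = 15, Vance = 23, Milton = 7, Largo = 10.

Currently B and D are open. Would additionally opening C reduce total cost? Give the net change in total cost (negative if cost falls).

Current service cost with {B, D}: 507.
Adding C: each work cell re-picks its cheapest; new service cost 479, saving 28.
Extra fixed cost: 38. Net change = 38 − 28 = 10.
(Totals: 586 → 596.)

No — net change +10 (cost rises by 10).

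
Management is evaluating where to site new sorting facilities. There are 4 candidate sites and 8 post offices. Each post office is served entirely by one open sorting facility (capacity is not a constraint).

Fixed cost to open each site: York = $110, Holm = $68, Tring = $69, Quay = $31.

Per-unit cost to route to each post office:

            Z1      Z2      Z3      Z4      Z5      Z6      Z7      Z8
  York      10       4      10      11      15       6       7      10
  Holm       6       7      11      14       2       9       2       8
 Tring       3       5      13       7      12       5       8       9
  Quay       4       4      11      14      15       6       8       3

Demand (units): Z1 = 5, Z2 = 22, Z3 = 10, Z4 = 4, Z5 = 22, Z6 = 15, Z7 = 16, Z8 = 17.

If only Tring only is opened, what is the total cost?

Total cost: 972

Each post office is assigned to its cheapest site among the open ones.
{Tring}: Z1→Tring 3·5=15, Z2→Tring 5·22=110, Z3→Tring 13·10=130, Z4→Tring 7·4=28, Z5→Tring 12·22=264, Z6→Tring 5·15=75, Z7→Tring 8·16=128, Z8→Tring 9·17=153. Service 903; fixed 69; total 972.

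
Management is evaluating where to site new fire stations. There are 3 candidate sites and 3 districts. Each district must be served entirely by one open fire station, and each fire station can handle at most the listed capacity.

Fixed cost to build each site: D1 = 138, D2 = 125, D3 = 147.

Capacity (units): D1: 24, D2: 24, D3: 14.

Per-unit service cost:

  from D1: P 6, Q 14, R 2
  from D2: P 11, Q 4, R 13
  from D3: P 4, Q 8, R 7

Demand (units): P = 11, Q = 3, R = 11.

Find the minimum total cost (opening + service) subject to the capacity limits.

Minimum total cost: 363

Open {D1, D2}: P→D1 6·11=66, Q→D2 4·3=12, R→D1 2·11=22.
Loads: D1 carries 22/24, D2 carries 3/24. Service 100; fixed 263; total 363.
Next best feasible plan costs 375.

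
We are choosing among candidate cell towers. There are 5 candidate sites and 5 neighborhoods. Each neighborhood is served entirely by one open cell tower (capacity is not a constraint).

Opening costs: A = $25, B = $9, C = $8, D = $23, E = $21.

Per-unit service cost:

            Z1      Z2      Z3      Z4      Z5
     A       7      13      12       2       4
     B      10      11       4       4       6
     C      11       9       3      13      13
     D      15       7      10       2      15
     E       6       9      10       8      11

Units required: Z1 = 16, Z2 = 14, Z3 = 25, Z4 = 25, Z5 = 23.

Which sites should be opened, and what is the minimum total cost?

Open A, C and D; minimum total cost 483.

For any fixed open set, each neighborhood goes to its cheapest open site; total = fixed + service.
{A, C, D}: Z1→A 7·16=112, Z2→D 7·14=98, Z3→C 3·25=75, Z4→A 2·25=50, Z5→A 4·23=92. Service 427; fixed 56; total 483.
{A, C}: Z1→A 7·16=112, Z2→C 9·14=126, Z3→C 3·25=75, Z4→A 2·25=50, Z5→A 4·23=92. Service 455; fixed 33; total 488.
{A, C, D, E}: service 411 + fixed 77 = 488
{A, B, C, D, E}: Z1→E 6·16=96, Z2→D 7·14=98, Z3→C 3·25=75, Z4→A 2·25=50, Z5→A 4·23=92. Service 411; fixed 86; total 497.
No other subset beats 483.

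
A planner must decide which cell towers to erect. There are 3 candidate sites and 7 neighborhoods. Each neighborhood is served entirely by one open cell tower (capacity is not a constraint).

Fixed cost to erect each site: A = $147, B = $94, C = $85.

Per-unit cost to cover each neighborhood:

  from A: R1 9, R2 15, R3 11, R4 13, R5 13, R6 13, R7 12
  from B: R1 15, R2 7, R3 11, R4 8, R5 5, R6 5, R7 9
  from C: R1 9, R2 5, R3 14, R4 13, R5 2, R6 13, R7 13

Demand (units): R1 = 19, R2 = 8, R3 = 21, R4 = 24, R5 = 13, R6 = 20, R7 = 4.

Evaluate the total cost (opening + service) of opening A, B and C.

Total cost: 1122

Each neighborhood is assigned to its cheapest site among the open ones.
{A, B, C}: R1→A 9·19=171, R2→C 5·8=40, R3→A 11·21=231, R4→B 8·24=192, R5→C 2·13=26, R6→B 5·20=100, R7→B 9·4=36. Service 796; fixed 326; total 1122.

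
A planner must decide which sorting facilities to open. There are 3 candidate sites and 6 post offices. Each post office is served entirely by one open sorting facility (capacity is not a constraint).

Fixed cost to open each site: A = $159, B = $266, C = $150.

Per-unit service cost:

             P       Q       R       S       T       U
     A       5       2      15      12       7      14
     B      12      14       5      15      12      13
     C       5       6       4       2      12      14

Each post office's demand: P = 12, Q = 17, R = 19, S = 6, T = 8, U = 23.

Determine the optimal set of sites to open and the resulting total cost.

Open C only; minimum total cost 818.

For any fixed open set, each post office goes to its cheapest open site; total = fixed + service.
{C}: P→C 5·12=60, Q→C 6·17=102, R→C 4·19=76, S→C 2·6=12, T→C 12·8=96, U→C 14·23=322. Service 668; fixed 150; total 818.
{A, C}: service 560 + fixed 309 = 869
{A}: service 829 + fixed 159 = 988
{A, B, C}: P→A 5·12=60, Q→A 2·17=34, R→C 4·19=76, S→C 2·6=12, T→A 7·8=56, U→B 13·23=299. Service 537; fixed 575; total 1112.
No other subset beats 818.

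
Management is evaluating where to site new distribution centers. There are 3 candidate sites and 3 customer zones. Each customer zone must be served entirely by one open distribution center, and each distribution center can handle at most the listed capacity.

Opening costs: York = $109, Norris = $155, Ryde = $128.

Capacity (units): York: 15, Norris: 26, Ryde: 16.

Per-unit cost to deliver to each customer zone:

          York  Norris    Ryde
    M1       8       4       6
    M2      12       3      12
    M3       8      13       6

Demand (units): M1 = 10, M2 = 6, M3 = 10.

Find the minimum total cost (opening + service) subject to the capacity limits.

Open {Norris}: M1→Norris 4·10=40, M2→Norris 3·6=18, M3→Norris 13·10=130.
Loads: Norris carries 26/26. Service 188; fixed 155; total 343.
Next best feasible plan costs 401.

Minimum total cost: 343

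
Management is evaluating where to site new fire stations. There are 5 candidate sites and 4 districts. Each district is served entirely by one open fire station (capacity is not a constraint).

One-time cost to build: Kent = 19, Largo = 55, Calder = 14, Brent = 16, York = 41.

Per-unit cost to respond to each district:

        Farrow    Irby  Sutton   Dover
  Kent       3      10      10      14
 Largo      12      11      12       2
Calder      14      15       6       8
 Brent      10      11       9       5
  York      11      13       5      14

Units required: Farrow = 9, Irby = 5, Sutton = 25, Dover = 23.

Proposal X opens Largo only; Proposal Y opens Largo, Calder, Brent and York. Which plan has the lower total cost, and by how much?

Proposal X: {Largo}: Farrow→Largo 12·9=108, Irby→Largo 11·5=55, Sutton→Largo 12·25=300, Dover→Largo 2·23=46. Service 509; fixed 55; total 564.
Proposal Y: {Largo, Calder, Brent, York}: Farrow→Brent 10·9=90, Irby→Largo 11·5=55, Sutton→York 5·25=125, Dover→Largo 2·23=46. Service 316; fixed 126; total 442.
Difference: |564 − 442| = 122.

Proposal Y is cheaper by 122.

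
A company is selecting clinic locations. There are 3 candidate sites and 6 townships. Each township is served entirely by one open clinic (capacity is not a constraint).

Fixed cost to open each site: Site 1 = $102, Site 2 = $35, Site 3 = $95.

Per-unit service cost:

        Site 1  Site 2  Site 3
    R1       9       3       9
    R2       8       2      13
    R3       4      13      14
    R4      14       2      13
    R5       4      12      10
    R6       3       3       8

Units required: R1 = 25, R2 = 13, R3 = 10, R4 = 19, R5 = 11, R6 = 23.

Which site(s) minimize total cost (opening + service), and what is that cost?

For any fixed open set, each township goes to its cheapest open site; total = fixed + service.
{Site 1, Site 2}: R1→Site 2 3·25=75, R2→Site 2 2·13=26, R3→Site 1 4·10=40, R4→Site 2 2·19=38, R5→Site 1 4·11=44, R6→Site 1 3·23=69. Service 292; fixed 137; total 429.
{Site 2}: R1→Site 2 3·25=75, R2→Site 2 2·13=26, R3→Site 2 13·10=130, R4→Site 2 2·19=38, R5→Site 2 12·11=132, R6→Site 2 3·23=69. Service 470; fixed 35; total 505.
{Site 1, Site 2, Site 3}: R1→Site 2 3·25=75, R2→Site 2 2·13=26, R3→Site 1 4·10=40, R4→Site 2 2·19=38, R5→Site 1 4·11=44, R6→Site 1 3·23=69. Service 292; fixed 232; total 524.
No other subset beats 429.

Open Site 1 and Site 2; minimum total cost 429.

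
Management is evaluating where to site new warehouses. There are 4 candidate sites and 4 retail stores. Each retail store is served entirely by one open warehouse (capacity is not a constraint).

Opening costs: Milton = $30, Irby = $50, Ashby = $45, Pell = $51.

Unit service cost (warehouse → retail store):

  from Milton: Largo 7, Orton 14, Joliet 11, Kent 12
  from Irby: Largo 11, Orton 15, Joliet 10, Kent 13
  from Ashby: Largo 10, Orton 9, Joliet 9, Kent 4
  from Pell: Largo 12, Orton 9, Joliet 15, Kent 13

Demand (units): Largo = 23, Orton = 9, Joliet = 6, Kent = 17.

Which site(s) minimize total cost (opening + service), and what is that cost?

Open Milton and Ashby; minimum total cost 439.

For any fixed open set, each retail store goes to its cheapest open site; total = fixed + service.
{Milton, Ashby}: Largo→Milton 7·23=161, Orton→Ashby 9·9=81, Joliet→Ashby 9·6=54, Kent→Ashby 4·17=68. Service 364; fixed 75; total 439.
{Ashby}: service 433 + fixed 45 = 478
{Milton, Irby, Ashby}: service 364 + fixed 125 = 489
{Milton, Irby, Ashby, Pell}: service 364 + fixed 176 = 540
No other subset beats 439.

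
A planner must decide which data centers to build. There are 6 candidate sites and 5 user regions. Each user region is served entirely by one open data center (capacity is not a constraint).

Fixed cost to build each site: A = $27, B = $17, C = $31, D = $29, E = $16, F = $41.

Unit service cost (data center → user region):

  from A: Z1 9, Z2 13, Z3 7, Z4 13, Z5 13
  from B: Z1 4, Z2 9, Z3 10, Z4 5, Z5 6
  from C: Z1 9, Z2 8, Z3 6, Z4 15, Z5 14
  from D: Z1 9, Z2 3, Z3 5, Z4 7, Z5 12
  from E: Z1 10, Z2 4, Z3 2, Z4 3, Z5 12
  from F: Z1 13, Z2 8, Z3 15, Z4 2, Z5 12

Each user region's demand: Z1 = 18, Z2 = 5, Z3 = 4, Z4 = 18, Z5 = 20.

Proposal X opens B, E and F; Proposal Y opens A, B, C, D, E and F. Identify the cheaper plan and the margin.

Proposal X: {B, E, F}: Z1→B 4·18=72, Z2→E 4·5=20, Z3→E 2·4=8, Z4→F 2·18=36, Z5→B 6·20=120. Service 256; fixed 74; total 330.
Proposal Y: {A, B, C, D, E, F}: Z1→B 4·18=72, Z2→D 3·5=15, Z3→E 2·4=8, Z4→F 2·18=36, Z5→B 6·20=120. Service 251; fixed 161; total 412.
Difference: |330 − 412| = 82.

Proposal X is cheaper by 82.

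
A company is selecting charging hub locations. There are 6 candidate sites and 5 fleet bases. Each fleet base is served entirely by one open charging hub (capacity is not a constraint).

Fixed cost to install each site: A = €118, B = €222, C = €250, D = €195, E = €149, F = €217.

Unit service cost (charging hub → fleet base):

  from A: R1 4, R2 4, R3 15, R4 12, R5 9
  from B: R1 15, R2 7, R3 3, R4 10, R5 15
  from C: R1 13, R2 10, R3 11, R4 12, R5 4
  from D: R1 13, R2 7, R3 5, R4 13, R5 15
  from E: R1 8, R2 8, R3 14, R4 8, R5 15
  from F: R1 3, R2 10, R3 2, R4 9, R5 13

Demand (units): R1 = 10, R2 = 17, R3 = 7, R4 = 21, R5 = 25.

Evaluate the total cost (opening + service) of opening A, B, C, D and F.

Total cost: 1403

Each fleet base is assigned to its cheapest site among the open ones.
{A, B, C, D, F}: R1→F 3·10=30, R2→A 4·17=68, R3→F 2·7=14, R4→F 9·21=189, R5→C 4·25=100. Service 401; fixed 1002; total 1403.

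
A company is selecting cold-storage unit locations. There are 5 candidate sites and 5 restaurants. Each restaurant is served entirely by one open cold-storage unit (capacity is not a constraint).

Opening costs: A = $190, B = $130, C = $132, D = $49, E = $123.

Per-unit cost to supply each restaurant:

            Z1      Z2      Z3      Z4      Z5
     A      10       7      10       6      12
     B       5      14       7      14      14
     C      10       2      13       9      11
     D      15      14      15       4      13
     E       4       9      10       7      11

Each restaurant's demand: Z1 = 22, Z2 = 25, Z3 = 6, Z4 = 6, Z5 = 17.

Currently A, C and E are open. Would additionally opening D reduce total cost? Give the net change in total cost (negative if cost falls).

No — net change +37 (cost rises by 37).

Current service cost with {A, C, E}: 421.
Adding D: each restaurant re-picks its cheapest; new service cost 409, saving 12.
Extra fixed cost: 49. Net change = 49 − 12 = 37.
(Totals: 866 → 903.)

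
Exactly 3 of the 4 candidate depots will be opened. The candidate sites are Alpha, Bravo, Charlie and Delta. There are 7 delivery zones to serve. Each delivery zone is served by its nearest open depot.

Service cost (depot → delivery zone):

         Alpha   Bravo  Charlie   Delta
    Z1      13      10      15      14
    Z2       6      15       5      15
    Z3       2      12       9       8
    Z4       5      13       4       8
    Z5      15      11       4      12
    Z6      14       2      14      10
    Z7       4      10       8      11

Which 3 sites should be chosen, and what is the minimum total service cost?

With exactly 3 open, each delivery zone uses its cheapest among the chosen.
{Alpha, Bravo, Charlie}: Z1→Bravo 10, Z2→Charlie 5, Z3→Alpha 2, Z4→Charlie 4, Z5→Charlie 4, Z6→Bravo 2, Z7→Alpha 4. Service cost 31.
{Alpha, Bravo, Delta}: service cost 40
{Bravo, Charlie, Delta}: service cost 41
Among all 4 size-3 choices, {Alpha, Bravo, Charlie} is lowest.

Choose Alpha, Bravo and Charlie; total service cost 31.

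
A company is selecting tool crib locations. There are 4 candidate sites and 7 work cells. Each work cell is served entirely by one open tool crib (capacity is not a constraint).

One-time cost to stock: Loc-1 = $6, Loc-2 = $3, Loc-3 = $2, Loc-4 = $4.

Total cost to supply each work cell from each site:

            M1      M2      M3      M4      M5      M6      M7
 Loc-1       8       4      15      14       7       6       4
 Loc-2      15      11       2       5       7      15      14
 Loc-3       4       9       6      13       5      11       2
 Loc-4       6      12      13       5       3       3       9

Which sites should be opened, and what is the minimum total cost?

Open Loc-2, Loc-3 and Loc-4; minimum total cost 37.

For any fixed open set, each work cell goes to its cheapest open site; total = fixed + service.
{Loc-2, Loc-3, Loc-4}: M1→Loc-3 4, M2→Loc-3 9, M3→Loc-2 2, M4→Loc-2 5, M5→Loc-4 3, M6→Loc-4 3, M7→Loc-3 2. Service 28; fixed 9; total 37.
{Loc-1, Loc-2, Loc-3, Loc-4}: M1→Loc-3 4, M2→Loc-1 4, M3→Loc-2 2, M4→Loc-2 5, M5→Loc-4 3, M6→Loc-4 3, M7→Loc-3 2. Service 23; fixed 15; total 38.
{Loc-3, Loc-4}: service 32 + fixed 6 = 38
{Loc-3}: M1→Loc-3 4, M2→Loc-3 9, M3→Loc-3 6, M4→Loc-3 13, M5→Loc-3 5, M6→Loc-3 11, M7→Loc-3 2. Service 50; fixed 2; total 52.
(All 15 nonempty subsets were checked; Loc-2, Loc-3 and Loc-4 is lowest.)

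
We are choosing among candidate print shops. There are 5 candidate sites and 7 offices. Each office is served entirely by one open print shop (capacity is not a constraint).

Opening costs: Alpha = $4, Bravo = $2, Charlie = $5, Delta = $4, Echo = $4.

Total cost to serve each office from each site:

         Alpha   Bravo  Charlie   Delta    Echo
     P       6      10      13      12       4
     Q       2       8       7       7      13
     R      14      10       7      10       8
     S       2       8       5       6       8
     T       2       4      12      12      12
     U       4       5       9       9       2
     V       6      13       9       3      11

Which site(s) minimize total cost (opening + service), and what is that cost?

Open Alpha and Echo; minimum total cost 34.

For any fixed open set, each office goes to its cheapest open site; total = fixed + service.
{Alpha, Echo}: P→Echo 4, Q→Alpha 2, R→Echo 8, S→Alpha 2, T→Alpha 2, U→Echo 2, V→Alpha 6. Service 26; fixed 8; total 34.
{Alpha, Delta, Echo}: service 23 + fixed 12 = 35
{Alpha, Bravo, Echo}: P→Echo 4, Q→Alpha 2, R→Echo 8, S→Alpha 2, T→Alpha 2, U→Echo 2, V→Alpha 6. Service 26; fixed 10; total 36.
{Alpha, Bravo, Charlie, Delta, Echo}: service 22 + fixed 19 = 41
No other subset beats 34.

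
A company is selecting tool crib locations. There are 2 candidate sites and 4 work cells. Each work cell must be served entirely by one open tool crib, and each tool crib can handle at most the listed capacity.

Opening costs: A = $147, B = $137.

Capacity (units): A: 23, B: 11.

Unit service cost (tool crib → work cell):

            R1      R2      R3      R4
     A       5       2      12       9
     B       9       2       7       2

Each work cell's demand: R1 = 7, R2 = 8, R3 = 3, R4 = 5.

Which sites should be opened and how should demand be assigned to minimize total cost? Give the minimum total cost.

Open {A}: R1→A 5·7=35, R2→A 2·8=16, R3→A 12·3=36, R4→A 9·5=45.
Loads: A carries 23/23. Service 132; fixed 147; total 279.
Next best feasible plan costs 366.

Minimum total cost: 279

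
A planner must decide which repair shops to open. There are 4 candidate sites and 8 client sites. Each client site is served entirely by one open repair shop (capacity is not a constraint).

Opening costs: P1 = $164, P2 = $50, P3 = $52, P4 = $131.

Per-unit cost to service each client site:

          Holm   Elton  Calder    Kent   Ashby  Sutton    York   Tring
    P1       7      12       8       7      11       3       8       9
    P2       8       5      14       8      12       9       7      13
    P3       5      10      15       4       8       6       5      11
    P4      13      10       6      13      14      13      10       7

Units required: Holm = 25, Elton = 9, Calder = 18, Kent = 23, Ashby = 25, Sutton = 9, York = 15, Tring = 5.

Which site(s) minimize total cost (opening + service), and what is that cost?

For any fixed open set, each client site goes to its cheapest open site; total = fixed + service.
{P3, P4}: Holm→P3 5·25=125, Elton→P3 10·9=90, Calder→P4 6·18=108, Kent→P3 4·23=92, Ashby→P3 8·25=200, Sutton→P3 6·9=54, York→P3 5·15=75, Tring→P4 7·5=35. Service 779; fixed 183; total 962.
{P2, P3, P4}: service 734 + fixed 233 = 967
{P2, P3}: service 898 + fixed 102 = 1000
{P1, P2, P3, P4}: Holm→P3 5·25=125, Elton→P2 5·9=45, Calder→P4 6·18=108, Kent→P3 4·23=92, Ashby→P3 8·25=200, Sutton→P1 3·9=27, York→P3 5·15=75, Tring→P4 7·5=35. Service 707; fixed 397; total 1104.
No other subset beats 962.

Open P3 and P4; minimum total cost 962.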